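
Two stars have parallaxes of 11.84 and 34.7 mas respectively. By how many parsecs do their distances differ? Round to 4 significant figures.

d_A = 1/0.01184″ = 84.459 pc; d_B = 1/0.03470″ = 28.818 pc.
|d_B − d_A| = |28.818 − 84.459| = 55.641 pc.

55.64 pc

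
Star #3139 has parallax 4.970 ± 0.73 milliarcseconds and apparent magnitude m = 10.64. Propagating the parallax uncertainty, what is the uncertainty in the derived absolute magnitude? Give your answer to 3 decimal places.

M = m − 5 log₁₀ d + 5 = m + 5 log₁₀ p + 5, so ∂M/∂p = 5/(p ln 10).
σ_M = (5/ln 10) · (σ_p/p) = 2.1715 × 0.73/4.970 = 2.1715 × 0.14688 = 0.31895.

σ_M = 0.319 mag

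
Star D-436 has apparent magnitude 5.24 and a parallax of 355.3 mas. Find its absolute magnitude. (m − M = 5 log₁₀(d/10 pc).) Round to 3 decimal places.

d = 1/p = 1/0.3553″ = 2.8145 pc.
m − M = 5 log₁₀(2.8145) − 5 = 2.2470 − 5 = -2.7530.
M = m − (m − M) = 5.24 − (-2.7530) = 7.993.

M = 7.993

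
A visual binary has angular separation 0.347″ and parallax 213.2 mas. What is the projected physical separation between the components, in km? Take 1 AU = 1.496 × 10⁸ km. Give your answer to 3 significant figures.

2.43 × 10^8 km

d = 1/p = 1/0.2132″ = 4.6904 pc.
At distance d (pc), an angle of θ arcsec spans θ·d AU: s = 0.347 × 4.6904 = 1.6276 AU.
= 1.6276 × 1.496 × 10⁸ km = 2.4349 × 10^8 km.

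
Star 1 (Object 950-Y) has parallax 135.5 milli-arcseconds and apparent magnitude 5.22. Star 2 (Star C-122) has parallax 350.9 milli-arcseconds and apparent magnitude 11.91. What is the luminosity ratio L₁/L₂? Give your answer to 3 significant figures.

d₁ = 1/p₁ = 1/0.1355″ = 7.3801 pc; d₂ = 1/p₂ = 1/0.3509″ = 2.8498 pc.
M₁ = m₁ − 5 log₁₀ d₁ + 5 = 5.22 − 4.3403 + 5 = 5.8797.
M₂ = 11.91 − 2.2741 + 5 = 14.6359.
L₁/L₂ = 10^(0.4(M₂ − M₁)) = 10^(0.4 × 8.7562) = 10^3.50248 = 3180.4.

L₁/L₂ = 3180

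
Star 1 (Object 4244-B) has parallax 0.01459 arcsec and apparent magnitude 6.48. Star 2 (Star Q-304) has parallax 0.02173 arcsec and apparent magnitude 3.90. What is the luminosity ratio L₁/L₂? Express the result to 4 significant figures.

d₁ = 1/p₁ = 1/0.01459″ = 68.54 pc; d₂ = 1/p₂ = 1/0.02173″ = 46.019 pc.
M₁ = m₁ − 5 log₁₀ d₁ + 5 = 6.48 − 9.1797 + 5 = 2.3003.
M₂ = 3.90 − 8.3147 + 5 = 0.5853.
L₁/L₂ = 10^(0.4(M₂ − M₁)) = 10^(0.4 × (-1.7150)) = 10^(-0.68600) = 0.20606.

L₁/L₂ = 0.2061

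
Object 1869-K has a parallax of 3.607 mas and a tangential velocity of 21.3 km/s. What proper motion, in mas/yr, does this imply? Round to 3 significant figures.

d = 1/p = 1/0.003607″ = 277.24 pc.
μ = v_t / (4.74 d) = 21.3 / (4.74 × 277.24) = 21.3 / 1314.1 = 0.016209 ″/yr = 16.209 mas/yr.

16.2 mas/yr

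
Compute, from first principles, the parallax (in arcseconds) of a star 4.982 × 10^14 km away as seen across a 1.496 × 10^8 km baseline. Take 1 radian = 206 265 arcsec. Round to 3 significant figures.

θ ≈ B/d = (1.496 × 10^8) / (4.982 × 10^14) = 3.0028 × 10^-7 rad.
In arcseconds: 3.0028 × 10^-7 × 206265 = 0.061937″.

0.0619 arcsec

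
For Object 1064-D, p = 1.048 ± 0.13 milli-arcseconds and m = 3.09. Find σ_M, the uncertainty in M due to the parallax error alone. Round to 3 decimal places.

σ_M = 0.269 mag

M = m − 5 log₁₀ d + 5 = m + 5 log₁₀ p + 5, so ∂M/∂p = 5/(p ln 10).
σ_M = (5/ln 10) · (σ_p/p) = 2.1715 × 0.13/1.048 = 2.1715 × 0.12405 = 0.26937.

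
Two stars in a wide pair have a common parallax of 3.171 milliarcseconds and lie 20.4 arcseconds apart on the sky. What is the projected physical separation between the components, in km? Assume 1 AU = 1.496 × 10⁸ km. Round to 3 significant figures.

9.62 × 10^11 km

d = 1/p = 1/0.003171″ = 315.36 pc.
At distance d (pc), an angle of θ arcsec spans θ·d AU: s = 20.4 × 315.36 = 6433.3 AU.
= 6433.3 × 1.496 × 10⁸ km = 9.6242 × 10^11 km.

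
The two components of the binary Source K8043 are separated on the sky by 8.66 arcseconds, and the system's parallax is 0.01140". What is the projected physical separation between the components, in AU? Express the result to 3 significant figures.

760 AU

d = 1/p = 1/0.01140″ = 87.719 pc.
At distance d (pc), an angle of θ arcsec spans θ·d AU: s = 8.66 × 87.719 = 759.65 AU.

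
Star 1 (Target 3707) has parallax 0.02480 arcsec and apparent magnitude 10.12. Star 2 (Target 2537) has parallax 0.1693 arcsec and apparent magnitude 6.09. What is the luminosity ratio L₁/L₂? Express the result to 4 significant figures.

L₁/L₂ = 1.139

d₁ = 1/p₁ = 1/0.02480″ = 40.323 pc; d₂ = 1/p₂ = 1/0.1693″ = 5.9067 pc.
M₁ = m₁ − 5 log₁₀ d₁ + 5 = 10.12 − 8.0278 + 5 = 7.0922.
M₂ = 6.09 − 3.8567 + 5 = 7.2333.
L₁/L₂ = 10^(0.4(M₂ − M₁)) = 10^(0.4 × 0.1411) = 10^0.05644 = 1.1388.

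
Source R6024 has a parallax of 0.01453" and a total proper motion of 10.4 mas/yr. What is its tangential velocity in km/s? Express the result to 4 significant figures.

d = 1/p = 1/0.01453″ = 68.823 pc.
μ = 10.4 mas/yr = 0.0104 ″/yr.
v_t = 4.74 × μ × d = 4.74 × 0.0104 × 68.823 = 3.3927 km/s.

3.393 km/s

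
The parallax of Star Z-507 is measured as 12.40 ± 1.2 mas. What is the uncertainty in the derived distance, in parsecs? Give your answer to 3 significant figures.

7.80 pc

d = 1/p, so σ_d = σ_p / p².
σ_d = 0.00120 / (0.01240)² = 0.00120 / 0.00015376 = 7.8044 pc.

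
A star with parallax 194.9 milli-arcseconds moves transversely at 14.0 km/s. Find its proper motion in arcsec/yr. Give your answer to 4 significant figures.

0.5757 arcsec/yr

d = 1/p = 1/0.1949″ = 5.1308 pc.
μ = v_t / (4.74 d) = 14.0 / (4.74 × 5.1308) = 14.0 / 24.32 = 0.57566 ″/yr.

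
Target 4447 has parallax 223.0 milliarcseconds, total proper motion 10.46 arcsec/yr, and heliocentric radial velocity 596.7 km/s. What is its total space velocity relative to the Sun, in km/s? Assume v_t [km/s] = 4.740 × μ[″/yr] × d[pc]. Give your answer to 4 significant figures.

636.8 km/s

d = 1/p = 1/0.2230″ = 4.4843 pc.
v_t = 4.740 μ d = 4.740 × 10.46 × 4.4843 = 222.33 km/s.
v = √(v_r² + v_t²) = √(596.7² + 222.33²) = √405482 = 636.77 km/s.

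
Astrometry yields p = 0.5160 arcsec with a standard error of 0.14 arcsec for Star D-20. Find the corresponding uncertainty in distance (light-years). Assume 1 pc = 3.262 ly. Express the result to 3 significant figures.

1.72 ly

d = 1/p, so σ_d = σ_p / p².
σ_d = 0.140 / (0.5160)² = 0.140 / 0.26626 = 0.5258 pc = 0.5258 × 3.262 ly = 1.7152 ly.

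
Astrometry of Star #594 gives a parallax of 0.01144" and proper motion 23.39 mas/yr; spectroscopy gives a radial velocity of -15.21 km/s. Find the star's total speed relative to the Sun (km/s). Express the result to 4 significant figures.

d = 1/p = 1/0.01144″ = 87.413 pc.
μ = 23.39 mas/yr = 0.02339 ″/yr.
v_t = 4.740 μ d = 4.740 × 0.02339 × 87.413 = 9.6914 km/s.
v = √(v_r² + v_t²) = √((-15.21)² + 9.6914²) = √325.267 = 18.035 km/s.

18.04 km/s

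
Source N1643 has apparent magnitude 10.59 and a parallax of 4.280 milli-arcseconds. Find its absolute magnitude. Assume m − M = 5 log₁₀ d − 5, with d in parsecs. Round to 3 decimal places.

M = 3.747

d = 1/p = 1/0.004280″ = 233.64 pc.
m − M = 5 log₁₀(233.64) − 5 = 11.8427 − 5 = 6.8427.
M = m − (m − M) = 10.59 − 6.8427 = 3.747.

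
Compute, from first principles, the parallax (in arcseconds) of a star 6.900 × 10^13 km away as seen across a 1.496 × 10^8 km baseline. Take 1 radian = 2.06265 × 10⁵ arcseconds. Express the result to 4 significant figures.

θ ≈ B/d = (1.496 × 10^8) / (6.900 × 10^13) = 2.1681 × 10^-6 rad.
In arcseconds: 2.1681 × 10^-6 × 206265 = 0.4472″.

0.4472 arcsec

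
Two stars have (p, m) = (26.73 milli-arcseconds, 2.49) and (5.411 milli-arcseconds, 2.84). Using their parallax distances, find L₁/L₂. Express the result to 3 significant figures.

L₁/L₂ = 0.0566

d₁ = 1/p₁ = 1/0.02673″ = 37.411 pc; d₂ = 1/p₂ = 1/0.005411″ = 184.81 pc.
M₁ = m₁ − 5 log₁₀ d₁ + 5 = 2.49 − 7.8650 + 5 = -0.3750.
M₂ = 2.84 − 11.3336 + 5 = -3.4936.
L₁/L₂ = 10^(0.4(M₂ − M₁)) = 10^(0.4 × (-3.1186)) = 10^(-1.24744) = 0.056567.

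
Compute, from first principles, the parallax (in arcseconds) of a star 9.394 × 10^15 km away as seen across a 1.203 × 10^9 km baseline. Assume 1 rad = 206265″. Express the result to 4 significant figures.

θ ≈ B/d = (1.203 × 10^9) / (9.394 × 10^15) = 1.2806 × 10^-7 rad.
In arcseconds: 1.2806 × 10^-7 × 206265 = 0.026414″.

0.02641 arcsec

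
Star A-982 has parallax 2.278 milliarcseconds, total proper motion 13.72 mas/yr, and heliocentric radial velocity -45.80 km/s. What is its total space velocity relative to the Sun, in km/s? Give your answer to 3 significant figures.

d = 1/p = 1/0.002278″ = 438.98 pc.
μ = 13.72 mas/yr = 0.01372 ″/yr.
v_t = 4.740 μ d = 4.740 × 0.01372 × 438.98 = 28.548 km/s.
v = √(v_r² + v_t²) = √((-45.80)² + 28.548²) = √2912.63 = 53.969 km/s.

54.0 km/s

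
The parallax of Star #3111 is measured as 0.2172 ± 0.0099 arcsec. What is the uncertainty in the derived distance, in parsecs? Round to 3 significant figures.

d = 1/p, so σ_d = σ_p / p².
σ_d = 0.00990 / (0.2172)² = 0.00990 / 0.047176 = 0.20985 pc.

0.210 pc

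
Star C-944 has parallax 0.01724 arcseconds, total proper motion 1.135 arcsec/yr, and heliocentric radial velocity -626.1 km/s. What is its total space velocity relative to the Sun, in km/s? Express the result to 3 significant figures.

d = 1/p = 1/0.01724″ = 58.005 pc.
v_t = 4.740 μ d = 4.740 × 1.135 × 58.005 = 312.06 km/s.
v = √(v_r² + v_t²) = √((-626.1)² + 312.06²) = √489383 = 699.56 km/s.

700 km/s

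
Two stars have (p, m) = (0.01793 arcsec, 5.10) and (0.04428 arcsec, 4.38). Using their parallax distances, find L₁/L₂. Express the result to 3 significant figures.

d₁ = 1/p₁ = 1/0.01793″ = 55.772 pc; d₂ = 1/p₂ = 1/0.04428″ = 22.584 pc.
M₁ = m₁ − 5 log₁₀ d₁ + 5 = 5.10 − 8.7321 + 5 = 1.3679.
M₂ = 4.38 − 6.7690 + 5 = 2.6110.
L₁/L₂ = 10^(0.4(M₂ − M₁)) = 10^(0.4 × 1.2431) = 10^0.49724 = 3.1422.

L₁/L₂ = 3.14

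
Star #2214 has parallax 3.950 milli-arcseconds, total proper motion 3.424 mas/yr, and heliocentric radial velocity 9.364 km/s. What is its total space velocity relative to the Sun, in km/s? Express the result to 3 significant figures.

10.2 km/s

d = 1/p = 1/0.003950″ = 253.16 pc.
μ = 3.424 mas/yr = 0.003424 ″/yr.
v_t = 4.740 μ d = 4.740 × 0.003424 × 253.16 = 4.1087 km/s.
v = √(v_r² + v_t²) = √(9.364² + 4.1087²) = √104.566 = 10.226 km/s.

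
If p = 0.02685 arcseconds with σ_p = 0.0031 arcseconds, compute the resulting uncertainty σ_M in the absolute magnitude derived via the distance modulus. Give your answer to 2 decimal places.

M = m − 5 log₁₀ d + 5 = m + 5 log₁₀ p + 5, so ∂M/∂p = 5/(p ln 10).
σ_M = (5/ln 10) · (σ_p/p) = 2.1715 × 0.0031/0.02685 = 2.1715 × 0.11546 = 0.25072.

σ_M = 0.25 mag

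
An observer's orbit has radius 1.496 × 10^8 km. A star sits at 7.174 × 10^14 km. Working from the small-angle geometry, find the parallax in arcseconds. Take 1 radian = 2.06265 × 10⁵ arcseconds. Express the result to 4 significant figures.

θ ≈ B/d = (1.496 × 10^8) / (7.174 × 10^14) = 2.0853 × 10^-7 rad.
In arcseconds: 2.0853 × 10^-7 × 206265 = 0.043012″.

0.04301 arcsec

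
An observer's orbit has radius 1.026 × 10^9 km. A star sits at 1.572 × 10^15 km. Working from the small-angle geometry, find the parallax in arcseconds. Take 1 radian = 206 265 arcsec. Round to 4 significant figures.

0.1346 arcsec

θ ≈ B/d = (1.026 × 10^9) / (1.572 × 10^15) = 6.5267 × 10^-7 rad.
In arcseconds: 6.5267 × 10^-7 × 206265 = 0.13462″.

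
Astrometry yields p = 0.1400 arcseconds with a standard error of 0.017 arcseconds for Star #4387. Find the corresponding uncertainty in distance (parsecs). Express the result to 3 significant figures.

0.867 pc

d = 1/p, so σ_d = σ_p / p².
σ_d = 0.0170 / (0.1400)² = 0.0170 / 0.0196 = 0.86735 pc.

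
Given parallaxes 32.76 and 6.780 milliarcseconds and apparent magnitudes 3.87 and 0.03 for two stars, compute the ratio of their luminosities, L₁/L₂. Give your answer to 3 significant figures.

d₁ = 1/p₁ = 1/0.03276″ = 30.525 pc; d₂ = 1/p₂ = 1/0.006780″ = 147.49 pc.
M₁ = m₁ − 5 log₁₀ d₁ + 5 = 3.87 − 7.4233 + 5 = 1.4467.
M₂ = 0.03 − 10.8438 + 5 = -5.8138.
L₁/L₂ = 10^(0.4(M₂ − M₁)) = 10^(0.4 × (-7.2605)) = 10^(-2.90420) = 0.0012468.

L₁/L₂ = 0.00125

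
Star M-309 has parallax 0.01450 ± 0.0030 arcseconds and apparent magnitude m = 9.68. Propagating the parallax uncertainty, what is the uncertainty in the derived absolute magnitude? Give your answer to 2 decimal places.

M = m − 5 log₁₀ d + 5 = m + 5 log₁₀ p + 5, so ∂M/∂p = 5/(p ln 10).
σ_M = (5/ln 10) · (σ_p/p) = 2.1715 × 0.0030/0.01450 = 2.1715 × 0.2069 = 0.44928.

σ_M = 0.45 mag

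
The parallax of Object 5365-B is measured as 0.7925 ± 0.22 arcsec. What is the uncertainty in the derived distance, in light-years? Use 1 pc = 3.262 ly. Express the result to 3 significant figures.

d = 1/p, so σ_d = σ_p / p².
σ_d = 0.220 / (0.7925)² = 0.220 / 0.62806 = 0.35029 pc = 0.35029 × 3.262 ly = 1.1426 ly.

1.14 ly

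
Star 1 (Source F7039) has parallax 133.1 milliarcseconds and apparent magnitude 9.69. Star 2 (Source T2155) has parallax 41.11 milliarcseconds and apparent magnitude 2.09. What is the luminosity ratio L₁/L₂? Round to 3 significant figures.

L₁/L₂ = 8.70 × 10^-5

d₁ = 1/p₁ = 1/0.1331″ = 7.5131 pc; d₂ = 1/p₂ = 1/0.04111″ = 24.325 pc.
M₁ = m₁ − 5 log₁₀ d₁ + 5 = 9.69 − 4.3791 + 5 = 10.3109.
M₂ = 2.09 − 6.9303 + 5 = 0.1597.
L₁/L₂ = 10^(0.4(M₂ − M₁)) = 10^(0.4 × (-10.1512)) = 10^(-4.06048) = 0.000087.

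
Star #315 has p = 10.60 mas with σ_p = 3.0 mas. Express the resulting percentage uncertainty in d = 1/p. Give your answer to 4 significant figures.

For d = 1/p, |σ_d/d| = |σ_p/p|.
σ_p/p = 3.0 / 10.60 = 0.28302 = 28.302%.

28.30%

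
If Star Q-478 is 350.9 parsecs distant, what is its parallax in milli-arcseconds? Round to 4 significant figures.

2.850 mas

p = 1/d = 1/350.9 = 0.0028498 arcsec.
= 0.0028498 × 1000 = 2.8498 mas.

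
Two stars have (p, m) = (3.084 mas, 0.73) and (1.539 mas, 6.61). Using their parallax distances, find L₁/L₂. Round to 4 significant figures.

L₁/L₂ = 56.01

d₁ = 1/p₁ = 1/0.003084″ = 324.25 pc; d₂ = 1/p₂ = 1/0.001539″ = 649.77 pc.
M₁ = m₁ − 5 log₁₀ d₁ + 5 = 0.73 − 12.5544 + 5 = -6.8244.
M₂ = 6.61 − 14.0638 + 5 = -2.4538.
L₁/L₂ = 10^(0.4(M₂ − M₁)) = 10^(0.4 × 4.3706) = 10^1.74824 = 56.007.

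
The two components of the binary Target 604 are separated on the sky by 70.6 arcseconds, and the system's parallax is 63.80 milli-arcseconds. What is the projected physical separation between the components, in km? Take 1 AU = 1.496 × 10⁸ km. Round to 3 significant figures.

d = 1/p = 1/0.06380″ = 15.674 pc.
At distance d (pc), an angle of θ arcsec spans θ·d AU: s = 70.6 × 15.674 = 1106.6 AU.
= 1106.6 × 1.496 × 10⁸ km = 1.6555 × 10^11 km.

1.66 × 10^11 km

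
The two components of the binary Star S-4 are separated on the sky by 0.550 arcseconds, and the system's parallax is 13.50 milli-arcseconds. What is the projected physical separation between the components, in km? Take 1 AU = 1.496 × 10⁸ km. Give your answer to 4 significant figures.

d = 1/p = 1/0.01350″ = 74.074 pc.
At distance d (pc), an angle of θ arcsec spans θ·d AU: s = 0.550 × 74.074 = 40.741 AU.
= 40.741 × 1.496 × 10⁸ km = 6.0949 × 10^9 km.

6.095 × 10^9 km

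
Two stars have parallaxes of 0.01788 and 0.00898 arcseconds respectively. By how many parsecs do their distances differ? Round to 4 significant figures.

d_A = 1/0.01788″ = 55.928 pc; d_B = 1/0.008980″ = 111.36 pc.
|d_B − d_A| = |111.36 − 55.928| = 55.432 pc.

55.43 pc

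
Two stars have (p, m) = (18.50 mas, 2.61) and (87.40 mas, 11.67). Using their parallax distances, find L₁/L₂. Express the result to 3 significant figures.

L₁/L₂ = 93900

d₁ = 1/p₁ = 1/0.01850″ = 54.054 pc; d₂ = 1/p₂ = 1/0.08740″ = 11.442 pc.
M₁ = m₁ − 5 log₁₀ d₁ + 5 = 2.61 − 8.6641 + 5 = -1.0541.
M₂ = 11.67 − 5.2925 + 5 = 11.3775.
L₁/L₂ = 10^(0.4(M₂ − M₁)) = 10^(0.4 × 12.4316) = 10^4.97264 = 93894.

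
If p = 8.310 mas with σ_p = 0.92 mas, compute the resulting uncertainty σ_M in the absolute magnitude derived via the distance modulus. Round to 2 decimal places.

σ_M = 0.24 mag

M = m − 5 log₁₀ d + 5 = m + 5 log₁₀ p + 5, so ∂M/∂p = 5/(p ln 10).
σ_M = (5/ln 10) · (σ_p/p) = 2.1715 × 0.92/8.310 = 2.1715 × 0.11071 = 0.24041.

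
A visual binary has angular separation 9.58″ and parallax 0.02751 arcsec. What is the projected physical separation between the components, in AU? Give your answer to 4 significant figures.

348.2 AU

d = 1/p = 1/0.02751″ = 36.35 pc.
At distance d (pc), an angle of θ arcsec spans θ·d AU: s = 9.58 × 36.35 = 348.23 AU.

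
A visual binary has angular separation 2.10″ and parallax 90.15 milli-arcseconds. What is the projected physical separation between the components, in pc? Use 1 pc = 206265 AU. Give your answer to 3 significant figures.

d = 1/p = 1/0.09015″ = 11.093 pc.
At distance d (pc), an angle of θ arcsec spans θ·d AU: s = 2.10 × 11.093 = 23.295 AU.
= 23.295 / 206265 = 0.00011294 pc.

0.000113 pc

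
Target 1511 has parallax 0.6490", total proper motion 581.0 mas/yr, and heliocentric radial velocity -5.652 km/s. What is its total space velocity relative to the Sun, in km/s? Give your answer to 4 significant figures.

7.068 km/s

d = 1/p = 1/0.6490″ = 1.5408 pc.
μ = 581.0 mas/yr = 0.5810 ″/yr.
v_t = 4.740 μ d = 4.740 × 0.5810 × 1.5408 = 4.2433 km/s.
v = √(v_r² + v_t²) = √((-5.652)² + 4.2433²) = √49.9507 = 7.0676 km/s.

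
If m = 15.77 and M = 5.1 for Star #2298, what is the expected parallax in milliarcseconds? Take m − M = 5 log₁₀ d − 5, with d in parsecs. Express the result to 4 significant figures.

0.7345 mas

m − M = 15.77 − 5.1 = 10.67.
d = 10^((m−M)/5 + 1) = 10^3.134 = 1361.4 pc.
p = 1/d = 1/1361.4 = 0.00073454 arcsec = 0.73454 mas.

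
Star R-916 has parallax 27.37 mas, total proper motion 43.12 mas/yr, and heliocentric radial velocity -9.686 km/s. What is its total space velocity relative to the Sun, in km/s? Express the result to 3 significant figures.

d = 1/p = 1/0.02737″ = 36.536 pc.
μ = 43.12 mas/yr = 0.04312 ″/yr.
v_t = 4.740 μ d = 4.740 × 0.04312 × 36.536 = 7.4675 km/s.
v = √(v_r² + v_t²) = √((-9.686)² + 7.4675²) = √149.582 = 12.23 km/s.

12.2 km/s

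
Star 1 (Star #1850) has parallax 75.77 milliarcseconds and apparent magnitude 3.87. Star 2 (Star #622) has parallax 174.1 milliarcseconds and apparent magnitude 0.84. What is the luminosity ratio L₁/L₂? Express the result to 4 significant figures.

L₁/L₂ = 0.3240

d₁ = 1/p₁ = 1/0.07577″ = 13.198 pc; d₂ = 1/p₂ = 1/0.1741″ = 5.7438 pc.
M₁ = m₁ − 5 log₁₀ d₁ + 5 = 3.87 − 5.6025 + 5 = 3.2675.
M₂ = 0.84 − 3.7960 + 5 = 2.0440.
L₁/L₂ = 10^(0.4(M₂ − M₁)) = 10^(0.4 × (-1.2235)) = 10^(-0.48940) = 0.32404.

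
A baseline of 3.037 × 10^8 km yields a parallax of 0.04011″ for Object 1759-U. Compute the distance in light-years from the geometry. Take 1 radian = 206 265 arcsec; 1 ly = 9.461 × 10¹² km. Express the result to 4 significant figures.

165.1 ly

θ = 0.04011″ = 0.04011/206265 = 1.9446 × 10^-7 rad.
d = B/θ = (3.037 × 10^8) / (1.9446 × 10^-7) = 1.5618 × 10^15 km = (1.5618 × 10^15) / (9.461 × 10^12) ly = 165.08 ly.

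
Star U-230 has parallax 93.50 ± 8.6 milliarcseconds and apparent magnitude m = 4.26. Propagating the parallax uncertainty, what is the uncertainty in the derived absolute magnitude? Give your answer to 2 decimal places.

M = m − 5 log₁₀ d + 5 = m + 5 log₁₀ p + 5, so ∂M/∂p = 5/(p ln 10).
σ_M = (5/ln 10) · (σ_p/p) = 2.1715 × 8.6/93.50 = 2.1715 × 0.091979 = 0.19973.

σ_M = 0.20 mag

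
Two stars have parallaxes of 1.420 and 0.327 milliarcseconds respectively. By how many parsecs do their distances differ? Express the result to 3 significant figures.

d_A = 1/0.001420″ = 704.23 pc; d_B = 1/0.0003270″ = 3058.1 pc.
|d_B − d_A| = |3058.1 − 704.23| = 2353.9 pc.

2350 pc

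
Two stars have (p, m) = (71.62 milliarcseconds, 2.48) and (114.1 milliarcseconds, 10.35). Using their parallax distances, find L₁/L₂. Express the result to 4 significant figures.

d₁ = 1/p₁ = 1/0.07162″ = 13.963 pc; d₂ = 1/p₂ = 1/0.1141″ = 8.7642 pc.
M₁ = m₁ − 5 log₁₀ d₁ + 5 = 2.48 − 5.7249 + 5 = 1.7551.
M₂ = 10.35 − 4.7136 + 5 = 10.6364.
L₁/L₂ = 10^(0.4(M₂ − M₁)) = 10^(0.4 × 8.8813) = 10^3.55252 = 3568.8.

L₁/L₂ = 3569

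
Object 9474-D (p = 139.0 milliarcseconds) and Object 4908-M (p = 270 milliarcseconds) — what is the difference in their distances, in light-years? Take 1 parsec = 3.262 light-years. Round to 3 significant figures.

d_A = 1/0.1390″ = 7.1942 pc; d_B = 1/0.2700″ = 3.7037 pc.
|d_B − d_A| = |3.7037 − 7.1942| = 3.4905 pc = 3.4905 × 3.262 ly = 11.386 ly.

11.4 ly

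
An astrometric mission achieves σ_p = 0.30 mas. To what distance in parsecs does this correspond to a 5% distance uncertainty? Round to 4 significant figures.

σ_d/d = σ_p/p, so the condition is σ_p/p ≤ 0.05, i.e. p ≥ σ_p/0.05.
p_min = 0.30/0.05 = 6 mas = 0.006 arcsec.
d_max = 1/p_min = 1/0.006 = 166.67 pc.

166.7 pc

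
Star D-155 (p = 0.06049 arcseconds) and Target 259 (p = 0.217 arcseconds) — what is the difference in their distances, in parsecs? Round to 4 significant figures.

11.92 pc

d_A = 1/0.06049″ = 16.532 pc; d_B = 1/0.2170″ = 4.6083 pc.
|d_B − d_A| = |4.6083 − 16.532| = 11.924 pc.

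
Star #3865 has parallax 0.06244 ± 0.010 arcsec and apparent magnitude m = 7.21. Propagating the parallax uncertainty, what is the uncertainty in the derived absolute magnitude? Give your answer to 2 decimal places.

σ_M = 0.35 mag

M = m − 5 log₁₀ d + 5 = m + 5 log₁₀ p + 5, so ∂M/∂p = 5/(p ln 10).
σ_M = (5/ln 10) · (σ_p/p) = 2.1715 × 0.010/0.06244 = 2.1715 × 0.16015 = 0.34777.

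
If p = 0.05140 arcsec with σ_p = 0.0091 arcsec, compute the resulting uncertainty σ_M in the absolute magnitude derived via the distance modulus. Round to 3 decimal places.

σ_M = 0.384 mag

M = m − 5 log₁₀ d + 5 = m + 5 log₁₀ p + 5, so ∂M/∂p = 5/(p ln 10).
σ_M = (5/ln 10) · (σ_p/p) = 2.1715 × 0.0091/0.05140 = 2.1715 × 0.17704 = 0.38444.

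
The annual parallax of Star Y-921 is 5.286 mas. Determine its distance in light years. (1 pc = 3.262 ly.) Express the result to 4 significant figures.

617.1 light years

p = 5.286 mas = 0.005286 arcsec.
d = 1/p = 1/0.005286 = 189.18 pc.
In light-years: 189.18 × 3.262 = 617.11 ly.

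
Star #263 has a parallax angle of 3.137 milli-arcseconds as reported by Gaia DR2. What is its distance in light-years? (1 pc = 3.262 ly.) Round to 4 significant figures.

p = 3.137 milli-arcseconds = 0.003137 arcsec.
d = 1/p = 1/0.003137 = 318.78 pc.
In light-years: 318.78 × 3.262 = 1039.9 ly.

1040 light years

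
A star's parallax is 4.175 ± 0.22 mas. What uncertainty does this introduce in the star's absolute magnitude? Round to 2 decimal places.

M = m − 5 log₁₀ d + 5 = m + 5 log₁₀ p + 5, so ∂M/∂p = 5/(p ln 10).
σ_M = (5/ln 10) · (σ_p/p) = 2.1715 × 0.22/4.175 = 2.1715 × 0.052695 = 0.11443.

σ_M = 0.11 mag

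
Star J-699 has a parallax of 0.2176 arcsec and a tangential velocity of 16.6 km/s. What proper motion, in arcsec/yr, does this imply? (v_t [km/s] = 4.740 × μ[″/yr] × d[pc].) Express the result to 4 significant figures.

0.7621 arcsec/yr

d = 1/p = 1/0.2176″ = 4.5956 pc.
μ = v_t / (4.74 d) = 16.6 / (4.74 × 4.5956) = 16.6 / 21.783 = 0.76206 ″/yr.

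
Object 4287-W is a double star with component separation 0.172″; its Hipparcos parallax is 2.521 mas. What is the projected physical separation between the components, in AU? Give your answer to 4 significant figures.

68.23 AU

d = 1/p = 1/0.002521″ = 396.67 pc.
At distance d (pc), an angle of θ arcsec spans θ·d AU: s = 0.172 × 396.67 = 68.227 AU.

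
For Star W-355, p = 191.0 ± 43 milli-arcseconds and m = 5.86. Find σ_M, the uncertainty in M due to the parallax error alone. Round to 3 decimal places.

σ_M = 0.489 mag

M = m − 5 log₁₀ d + 5 = m + 5 log₁₀ p + 5, so ∂M/∂p = 5/(p ln 10).
σ_M = (5/ln 10) · (σ_p/p) = 2.1715 × 43/191.0 = 2.1715 × 0.22513 = 0.48887.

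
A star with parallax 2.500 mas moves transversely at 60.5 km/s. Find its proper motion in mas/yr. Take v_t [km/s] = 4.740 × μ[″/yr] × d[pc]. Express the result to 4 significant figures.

d = 1/p = 1/0.002500″ = 400 pc.
μ = v_t / (4.74 d) = 60.5 / (4.74 × 400) = 60.5 / 1896 = 0.031909 ″/yr = 31.909 mas/yr.

31.91 mas/yr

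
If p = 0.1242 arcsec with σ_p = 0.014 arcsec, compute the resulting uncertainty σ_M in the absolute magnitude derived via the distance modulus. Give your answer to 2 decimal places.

M = m − 5 log₁₀ d + 5 = m + 5 log₁₀ p + 5, so ∂M/∂p = 5/(p ln 10).
σ_M = (5/ln 10) · (σ_p/p) = 2.1715 × 0.014/0.1242 = 2.1715 × 0.11272 = 0.24477.

σ_M = 0.24 mag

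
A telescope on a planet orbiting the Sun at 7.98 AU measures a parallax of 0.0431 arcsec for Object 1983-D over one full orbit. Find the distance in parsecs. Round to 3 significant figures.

With baseline B (in AU) and parallax p (in arcsec), d = B/p parsecs.
d = 7.98 / 0.0431 = 185.15 pc.

185 pc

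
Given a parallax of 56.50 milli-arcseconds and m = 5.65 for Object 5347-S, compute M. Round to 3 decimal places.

d = 1/p = 1/0.05650″ = 17.699 pc.
m − M = 5 log₁₀(17.699) − 5 = 6.2397 − 5 = 1.2397.
M = m − (m − M) = 5.65 − 1.2397 = 4.410.

M = 4.410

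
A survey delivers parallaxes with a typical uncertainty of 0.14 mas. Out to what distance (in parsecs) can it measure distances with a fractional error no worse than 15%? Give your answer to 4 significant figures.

1071 pc

σ_d/d = σ_p/p, so the condition is σ_p/p ≤ 0.15, i.e. p ≥ σ_p/0.15.
p_min = 0.14/0.15 = 0.93333 mas = 0.00093333 arcsec.
d_max = 1/p_min = 1/0.00093333 = 1071.4 pc.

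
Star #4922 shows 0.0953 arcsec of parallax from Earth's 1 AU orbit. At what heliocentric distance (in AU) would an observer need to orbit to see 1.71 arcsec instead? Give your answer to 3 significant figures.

17.9 AU

Parallax scales linearly with baseline: p ∝ B, so B = p_target / p_Earth × 1 AU.
B = 1.71 / 0.0953 = 17.943 AU.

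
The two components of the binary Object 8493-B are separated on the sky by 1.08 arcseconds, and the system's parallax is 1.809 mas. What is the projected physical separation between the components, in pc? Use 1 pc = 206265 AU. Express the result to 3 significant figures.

d = 1/p = 1/0.001809″ = 552.79 pc.
At distance d (pc), an angle of θ arcsec spans θ·d AU: s = 1.08 × 552.79 = 597.01 AU.
= 597.01 / 206265 = 0.0028944 pc.

0.00289 pc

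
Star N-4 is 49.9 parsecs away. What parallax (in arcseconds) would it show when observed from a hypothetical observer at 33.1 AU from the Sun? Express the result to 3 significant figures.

0.663 arcsec

p (arcsec) = B (AU) / d (pc).
p = 33.1 / 49.9 = 0.66333 arcsec.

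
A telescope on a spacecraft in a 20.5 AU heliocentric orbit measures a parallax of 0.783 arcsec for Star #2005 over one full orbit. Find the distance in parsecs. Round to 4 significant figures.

26.18 pc

With baseline B (in AU) and parallax p (in arcsec), d = B/p parsecs.
d = 20.5 / 0.783 = 26.181 pc.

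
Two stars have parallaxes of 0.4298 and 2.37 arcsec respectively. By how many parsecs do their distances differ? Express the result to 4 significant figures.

1.905 pc

d_A = 1/0.4298″ = 2.3267 pc; d_B = 1/2.370″ = 0.42194 pc.
|d_B − d_A| = |0.42194 − 2.3267| = 1.9048 pc.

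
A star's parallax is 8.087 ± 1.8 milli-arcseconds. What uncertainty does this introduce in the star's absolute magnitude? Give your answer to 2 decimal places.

M = m − 5 log₁₀ d + 5 = m + 5 log₁₀ p + 5, so ∂M/∂p = 5/(p ln 10).
σ_M = (5/ln 10) · (σ_p/p) = 2.1715 × 1.8/8.087 = 2.1715 × 0.22258 = 0.48333.

σ_M = 0.48 mag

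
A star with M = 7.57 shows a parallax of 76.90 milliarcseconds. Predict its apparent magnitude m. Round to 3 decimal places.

m = 8.140

d = 1/p = 1/0.07690″ = 13.004 pc.
m − M = 5 log₁₀ d − 5 = 5 log₁₀(13.004) − 5 = 5.5704 − 5 = 0.5704.
m = M + (m − M) = 7.57 + 0.5704 = 8.140.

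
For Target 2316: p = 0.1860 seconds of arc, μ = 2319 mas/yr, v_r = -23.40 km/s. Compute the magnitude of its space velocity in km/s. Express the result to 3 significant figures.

d = 1/p = 1/0.1860″ = 5.3763 pc.
μ = 2319 mas/yr = 2.319 ″/yr.
v_t = 4.740 μ d = 4.740 × 2.319 × 5.3763 = 59.097 km/s.
v = √(v_r² + v_t²) = √((-23.40)² + 59.097²) = √4040.02 = 63.561 km/s.

63.6 km/s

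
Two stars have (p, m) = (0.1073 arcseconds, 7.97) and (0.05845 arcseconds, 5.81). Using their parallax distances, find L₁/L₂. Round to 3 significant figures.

d₁ = 1/p₁ = 1/0.1073″ = 9.3197 pc; d₂ = 1/p₂ = 1/0.05845″ = 17.109 pc.
M₁ = m₁ − 5 log₁₀ d₁ + 5 = 7.97 − 4.8470 + 5 = 8.1230.
M₂ = 5.81 − 6.1661 + 5 = 4.6439.
L₁/L₂ = 10^(0.4(M₂ − M₁)) = 10^(0.4 × (-3.4791)) = 10^(-1.39164) = 0.040584.

L₁/L₂ = 0.0406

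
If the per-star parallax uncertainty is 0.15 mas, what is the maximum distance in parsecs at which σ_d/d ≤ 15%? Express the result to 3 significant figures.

σ_d/d = σ_p/p, so the condition is σ_p/p ≤ 0.15, i.e. p ≥ σ_p/0.15.
p_min = 0.15/0.15 = 1 mas = 0.001 arcsec.
d_max = 1/p_min = 1/0.001 = 1000 pc.

1000 pc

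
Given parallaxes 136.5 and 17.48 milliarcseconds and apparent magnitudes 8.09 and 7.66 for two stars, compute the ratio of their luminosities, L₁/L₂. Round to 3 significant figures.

d₁ = 1/p₁ = 1/0.1365″ = 7.326 pc; d₂ = 1/p₂ = 1/0.01748″ = 57.208 pc.
M₁ = m₁ − 5 log₁₀ d₁ + 5 = 8.09 − 4.3243 + 5 = 8.7657.
M₂ = 7.66 − 8.7873 + 5 = 3.8727.
L₁/L₂ = 10^(0.4(M₂ − M₁)) = 10^(0.4 × (-4.8930)) = 10^(-1.95720) = 0.011036.

L₁/L₂ = 0.0110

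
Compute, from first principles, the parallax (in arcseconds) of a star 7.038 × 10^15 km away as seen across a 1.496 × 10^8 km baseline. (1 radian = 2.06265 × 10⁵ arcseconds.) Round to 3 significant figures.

θ ≈ B/d = (1.496 × 10^8) / (7.038 × 10^15) = 2.1256 × 10^-8 rad.
In arcseconds: 2.1256 × 10^-8 × 206265 = 0.0043844″.

0.00438 arcsec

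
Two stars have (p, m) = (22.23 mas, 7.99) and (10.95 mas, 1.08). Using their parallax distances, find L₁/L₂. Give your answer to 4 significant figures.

d₁ = 1/p₁ = 1/0.02223″ = 44.984 pc; d₂ = 1/p₂ = 1/0.01095″ = 91.324 pc.
M₁ = m₁ − 5 log₁₀ d₁ + 5 = 7.99 − 8.2653 + 5 = 4.7247.
M₂ = 1.08 − 9.8029 + 5 = -3.7229.
L₁/L₂ = 10^(0.4(M₂ − M₁)) = 10^(0.4 × (-8.4476)) = 10^(-3.37904) = 0.00041779.

L₁/L₂ = 0.0004178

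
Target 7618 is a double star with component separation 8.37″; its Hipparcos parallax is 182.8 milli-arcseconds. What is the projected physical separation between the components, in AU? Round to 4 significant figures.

d = 1/p = 1/0.1828″ = 5.4705 pc.
At distance d (pc), an angle of θ arcsec spans θ·d AU: s = 8.37 × 5.4705 = 45.788 AU.

45.79 AU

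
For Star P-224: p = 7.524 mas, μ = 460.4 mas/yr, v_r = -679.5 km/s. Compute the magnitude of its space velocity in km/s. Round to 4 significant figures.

738.8 km/s

d = 1/p = 1/0.007524″ = 132.91 pc.
μ = 460.4 mas/yr = 0.4604 ″/yr.
v_t = 4.740 μ d = 4.740 × 0.4604 × 132.91 = 290.05 km/s.
v = √(v_r² + v_t²) = √((-679.5)² + 290.05²) = √545849 = 738.82 km/s.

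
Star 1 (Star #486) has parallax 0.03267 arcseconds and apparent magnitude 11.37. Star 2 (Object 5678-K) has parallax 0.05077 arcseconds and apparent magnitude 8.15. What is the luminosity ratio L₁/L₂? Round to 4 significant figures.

L₁/L₂ = 0.1244

d₁ = 1/p₁ = 1/0.03267″ = 30.609 pc; d₂ = 1/p₂ = 1/0.05077″ = 19.697 pc.
M₁ = m₁ − 5 log₁₀ d₁ + 5 = 11.37 − 7.4292 + 5 = 8.9408.
M₂ = 8.15 − 6.4720 + 5 = 6.6780.
L₁/L₂ = 10^(0.4(M₂ − M₁)) = 10^(0.4 × (-2.2628)) = 10^(-0.90512) = 0.12442.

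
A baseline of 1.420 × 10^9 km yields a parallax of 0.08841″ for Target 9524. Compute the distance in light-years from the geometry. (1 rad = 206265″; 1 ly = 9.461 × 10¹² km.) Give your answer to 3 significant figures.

350 ly

θ = 0.08841″ = 0.08841/206265 = 4.2862 × 10^-7 rad.
d = B/θ = (1.420 × 10^9) / (4.2862 × 10^-7) = 3.3130 × 10^15 km = (3.3130 × 10^15) / (9.461 × 10^12) ly = 350.17 ly.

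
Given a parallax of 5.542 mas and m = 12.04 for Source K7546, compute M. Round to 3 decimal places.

d = 1/p = 1/0.005542″ = 180.44 pc.
m − M = 5 log₁₀(180.44) − 5 = 11.2817 − 5 = 6.2817.
M = m − (m − M) = 12.04 − 6.2817 = 5.758.

M = 5.758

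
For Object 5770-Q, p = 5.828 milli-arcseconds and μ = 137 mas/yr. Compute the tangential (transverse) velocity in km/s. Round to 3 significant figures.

111 km/s

d = 1/p = 1/0.005828″ = 171.59 pc.
μ = 137 mas/yr = 0.137 ″/yr.
v_t = 4.74 × μ × d = 4.74 × 0.137 × 171.59 = 111.43 km/s.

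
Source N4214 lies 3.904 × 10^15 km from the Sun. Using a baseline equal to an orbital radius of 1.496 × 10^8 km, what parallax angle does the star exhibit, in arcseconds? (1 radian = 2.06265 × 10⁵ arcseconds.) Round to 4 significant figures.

θ ≈ B/d = (1.496 × 10^8) / (3.904 × 10^15) = 3.8320 × 10^-8 rad.
In arcseconds: 3.8320 × 10^-8 × 206265 = 0.0079041″.

0.007904 arcsec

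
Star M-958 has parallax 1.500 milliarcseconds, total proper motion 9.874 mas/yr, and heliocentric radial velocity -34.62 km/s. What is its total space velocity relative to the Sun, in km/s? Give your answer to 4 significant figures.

d = 1/p = 1/0.001500″ = 666.67 pc.
μ = 9.874 mas/yr = 0.009874 ″/yr.
v_t = 4.740 μ d = 4.740 × 0.009874 × 666.67 = 31.202 km/s.
v = √(v_r² + v_t²) = √((-34.62)² + 31.202²) = √2172.11 = 46.606 km/s.

46.61 km/s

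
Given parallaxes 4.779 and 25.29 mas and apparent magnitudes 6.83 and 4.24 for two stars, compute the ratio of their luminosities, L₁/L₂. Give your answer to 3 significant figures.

d₁ = 1/p₁ = 1/0.004779″ = 209.25 pc; d₂ = 1/p₂ = 1/0.02529″ = 39.541 pc.
M₁ = m₁ − 5 log₁₀ d₁ + 5 = 6.83 − 11.6033 + 5 = 0.2267.
M₂ = 4.24 − 7.9852 + 5 = 1.2548.
L₁/L₂ = 10^(0.4(M₂ − M₁)) = 10^(0.4 × 1.0281) = 10^0.41124 = 2.5777.

L₁/L₂ = 2.58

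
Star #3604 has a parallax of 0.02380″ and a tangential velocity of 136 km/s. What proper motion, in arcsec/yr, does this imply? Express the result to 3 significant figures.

0.683 arcsec/yr

d = 1/p = 1/0.02380″ = 42.017 pc.
μ = v_t / (4.74 d) = 136 / (4.74 × 42.017) = 136 / 199.16 = 0.68287 ″/yr.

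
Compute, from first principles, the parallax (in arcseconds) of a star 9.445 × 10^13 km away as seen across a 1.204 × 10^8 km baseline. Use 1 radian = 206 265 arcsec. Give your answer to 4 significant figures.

0.2629 arcsec

θ ≈ B/d = (1.204 × 10^8) / (9.445 × 10^13) = 1.2747 × 10^-6 rad.
In arcseconds: 1.2747 × 10^-6 × 206265 = 0.26293″.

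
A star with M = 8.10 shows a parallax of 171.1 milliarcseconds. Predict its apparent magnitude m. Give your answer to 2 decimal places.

m = 6.93

d = 1/p = 1/0.1711″ = 5.8445 pc.
m − M = 5 log₁₀ d − 5 = 5 log₁₀(5.8445) − 5 = 3.8337 − 5 = -1.1663.
m = M + (m − M) = 8.10 + (-1.1663) = 6.93.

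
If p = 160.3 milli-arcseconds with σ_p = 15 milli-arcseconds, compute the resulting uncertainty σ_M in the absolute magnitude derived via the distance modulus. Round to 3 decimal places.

M = m − 5 log₁₀ d + 5 = m + 5 log₁₀ p + 5, so ∂M/∂p = 5/(p ln 10).
σ_M = (5/ln 10) · (σ_p/p) = 2.1715 × 15/160.3 = 2.1715 × 0.093575 = 0.2032.

σ_M = 0.203 mag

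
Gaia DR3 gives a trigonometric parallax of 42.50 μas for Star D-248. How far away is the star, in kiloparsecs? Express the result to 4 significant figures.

23.53 kpc

p = 42.50 μas = 0.00004250 arcsec.
d = 1/p = 1/0.00004250 = 23529 pc.
= 23.529 kpc.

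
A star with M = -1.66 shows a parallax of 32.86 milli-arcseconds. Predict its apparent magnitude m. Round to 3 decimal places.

d = 1/p = 1/0.03286″ = 30.432 pc.
m − M = 5 log₁₀ d − 5 = 5 log₁₀(30.432) − 5 = 7.4167 − 5 = 2.4167.
m = M + (m − M) = -1.66 + 2.4167 = 0.757.

m = 0.757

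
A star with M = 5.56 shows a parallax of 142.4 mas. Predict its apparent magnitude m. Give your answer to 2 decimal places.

m = 4.79

d = 1/p = 1/0.1424″ = 7.0225 pc.
m − M = 5 log₁₀ d − 5 = 5 log₁₀(7.0225) − 5 = 4.2325 − 5 = -0.7675.
m = M + (m − M) = 5.56 + (-0.7675) = 4.79.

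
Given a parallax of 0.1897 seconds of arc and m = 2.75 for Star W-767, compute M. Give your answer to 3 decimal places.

d = 1/p = 1/0.1897″ = 5.2715 pc.
m − M = 5 log₁₀(5.2715) − 5 = 3.6097 − 5 = -1.3903.
M = m − (m − M) = 2.75 − (-1.3903) = 4.140.

M = 4.140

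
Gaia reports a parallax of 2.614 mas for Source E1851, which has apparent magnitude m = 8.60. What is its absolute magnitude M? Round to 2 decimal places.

d = 1/p = 1/0.002614″ = 382.56 pc.
m − M = 5 log₁₀(382.56) − 5 = 12.9135 − 5 = 7.9135.
M = m − (m − M) = 8.60 − 7.9135 = 0.69.

M = 0.69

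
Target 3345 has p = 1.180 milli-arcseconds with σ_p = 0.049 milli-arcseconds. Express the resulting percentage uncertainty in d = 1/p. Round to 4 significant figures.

4.153%

For d = 1/p, |σ_d/d| = |σ_p/p|.
σ_p/p = 0.049 / 1.180 = 0.041525 = 4.1525%.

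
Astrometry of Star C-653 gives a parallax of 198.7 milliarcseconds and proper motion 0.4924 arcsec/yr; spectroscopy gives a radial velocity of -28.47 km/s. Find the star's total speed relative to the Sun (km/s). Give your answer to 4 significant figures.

30.80 km/s

d = 1/p = 1/0.1987″ = 5.0327 pc.
v_t = 4.740 μ d = 4.740 × 0.4924 × 5.0327 = 11.746 km/s.
v = √(v_r² + v_t²) = √((-28.47)² + 11.746²) = √948.509 = 30.798 km/s.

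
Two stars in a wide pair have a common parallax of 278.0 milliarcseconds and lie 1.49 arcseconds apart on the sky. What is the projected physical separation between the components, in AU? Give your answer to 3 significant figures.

d = 1/p = 1/0.2780″ = 3.5971 pc.
At distance d (pc), an angle of θ arcsec spans θ·d AU: s = 1.49 × 3.5971 = 5.3597 AU.

5.36 AU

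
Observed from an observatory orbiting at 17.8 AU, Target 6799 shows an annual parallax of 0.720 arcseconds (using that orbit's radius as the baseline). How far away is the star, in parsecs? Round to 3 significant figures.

With baseline B (in AU) and parallax p (in arcsec), d = B/p parsecs.
d = 17.8 / 0.720 = 24.722 pc.

24.7 pc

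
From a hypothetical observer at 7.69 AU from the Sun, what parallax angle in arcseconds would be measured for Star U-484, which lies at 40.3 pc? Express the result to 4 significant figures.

p (arcsec) = B (AU) / d (pc).
p = 7.69 / 40.3 = 0.19082 arcsec.

0.1908 arcsec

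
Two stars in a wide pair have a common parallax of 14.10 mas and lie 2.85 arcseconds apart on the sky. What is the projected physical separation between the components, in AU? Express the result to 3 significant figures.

d = 1/p = 1/0.01410″ = 70.922 pc.
At distance d (pc), an angle of θ arcsec spans θ·d AU: s = 2.85 × 70.922 = 202.13 AU.

202 AU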